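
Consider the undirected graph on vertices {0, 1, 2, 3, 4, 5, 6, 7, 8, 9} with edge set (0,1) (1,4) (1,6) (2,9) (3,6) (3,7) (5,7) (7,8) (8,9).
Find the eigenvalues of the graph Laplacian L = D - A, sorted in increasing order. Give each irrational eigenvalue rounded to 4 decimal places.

With the vertex order [0, 1, 2, 3, 4, 5, 6, 7, 8, 9], the degrees are [1, 3, 1, 2, 1, 1, 2, 3, 2, 2], giving D = diag(1, 3, 1, 2, 1, 1, 2, 3, 2, 2) and L = D - A. Since every row of L sums to 0, the all-ones vector is in the kernel and 0 is an eigenvalue. The single zero eigenvalue shows the graph is connected. The largest eigenvalue, 4.4238, is at most the vertex count 10.

[0, 0.1257, 0.4097, 1, 1, 1.4295, 2.4234, 3.0954, 4.0925, 4.4238]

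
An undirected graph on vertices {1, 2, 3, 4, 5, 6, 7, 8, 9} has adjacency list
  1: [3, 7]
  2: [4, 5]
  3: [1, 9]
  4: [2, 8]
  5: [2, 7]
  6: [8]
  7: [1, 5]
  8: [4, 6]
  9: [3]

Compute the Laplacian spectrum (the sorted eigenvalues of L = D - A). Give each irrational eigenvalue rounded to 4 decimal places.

Each diagonal entry of L is the vertex degree and each off-diagonal entry is -1 where an edge is present, 0 otherwise; in the order [1, 2, 3, 4, 5, 6, 7, 8, 9] the diagonal is [2, 2, 2, 2, 2, 1, 2, 2, 1]. Diagonalising L (or applying a numerical eigensolver to the 9x9 matrix) gives the spectrum above. The single zero eigenvalue shows the graph is connected. The eigenvalues sum to 16, which equals trace(L) = 2|E|.

[0, 0.1206, 0.4679, 1, 1.6527, 2.3473, 3, 3.5321, 3.8794]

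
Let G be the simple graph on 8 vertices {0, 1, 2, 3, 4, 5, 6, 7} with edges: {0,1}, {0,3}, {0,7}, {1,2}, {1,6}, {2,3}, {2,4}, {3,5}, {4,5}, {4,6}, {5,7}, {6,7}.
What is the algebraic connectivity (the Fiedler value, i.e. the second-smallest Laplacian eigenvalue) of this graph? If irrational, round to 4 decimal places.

2

With the vertex order [0, 1, 2, 3, 4, 5, 6, 7], the degrees are [3, 3, 3, 3, 3, 3, 3, 3], giving D = diag(3, 3, 3, 3, 3, 3, 3, 3) and L = D - A. The smallest Laplacian eigenvalue is always 0. The next one, lambda_2 = 2, measures how hard the graph is to disconnect: larger values mean better connectivity. The eigenvalues sum to 24, which equals trace(L) = 2|E|. The largest eigenvalue, 6, is at most the vertex count 8.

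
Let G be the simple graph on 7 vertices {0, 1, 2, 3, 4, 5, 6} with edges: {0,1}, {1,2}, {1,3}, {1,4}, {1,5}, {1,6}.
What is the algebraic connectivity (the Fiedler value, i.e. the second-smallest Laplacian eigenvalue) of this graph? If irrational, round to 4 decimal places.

1

Reading degrees in the order [0, 1, 2, 3, 4, 5, 6] gives [1, 6, 1, 1, 1, 1, 1]; set D = diag(1, 6, 1, 1, 1, 1, 1) and form L = D - A. The smallest Laplacian eigenvalue is always 0. The next one, lambda_2 = 1, measures how hard the graph is to disconnect: larger values mean better connectivity. The largest eigenvalue, 7, is at most the vertex count 7.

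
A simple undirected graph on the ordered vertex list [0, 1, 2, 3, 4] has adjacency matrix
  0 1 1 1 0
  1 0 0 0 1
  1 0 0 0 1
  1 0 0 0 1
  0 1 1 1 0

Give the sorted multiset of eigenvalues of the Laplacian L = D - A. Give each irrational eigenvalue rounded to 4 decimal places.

Each diagonal entry of L is the vertex degree and each off-diagonal entry is -1 where an edge is present, 0 otherwise; in the order [0, 1, 2, 3, 4] the diagonal is [3, 2, 2, 2, 3]. Diagonalising L (or applying a numerical eigensolver to the 5x5 matrix) gives the spectrum above. By the matrix-tree theorem the graph has (1/5) * product of the nonzero eigenvalues = 12 spanning trees. There is one zero in the spectrum, matching the 1 component.

[0, 2, 2, 3, 5]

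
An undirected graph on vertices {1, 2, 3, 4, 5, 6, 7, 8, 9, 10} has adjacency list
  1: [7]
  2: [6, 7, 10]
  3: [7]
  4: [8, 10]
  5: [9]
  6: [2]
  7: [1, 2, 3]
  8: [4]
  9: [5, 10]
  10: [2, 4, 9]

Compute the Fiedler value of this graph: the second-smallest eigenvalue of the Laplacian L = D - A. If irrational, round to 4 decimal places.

0.1920

Reading degrees in the order [1, 2, 3, 4, 5, 6, 7, 8, 9, 10] gives [1, 3, 1, 2, 1, 1, 3, 1, 2, 3]; set D = diag(1, 3, 1, 2, 1, 1, 3, 1, 2, 3) and form L = D - A. The sorted Laplacian eigenvalues are [0, 0.1920, 0.3820, 0.6047, 1, 1.6249, 2.6180, 2.7557, 3.9407, 4.8821]; the algebraic connectivity is the second entry, 0.1920. The eigenvalues sum to 18, which equals trace(L) = 2|E|. There is one zero in the spectrum, matching the 1 component.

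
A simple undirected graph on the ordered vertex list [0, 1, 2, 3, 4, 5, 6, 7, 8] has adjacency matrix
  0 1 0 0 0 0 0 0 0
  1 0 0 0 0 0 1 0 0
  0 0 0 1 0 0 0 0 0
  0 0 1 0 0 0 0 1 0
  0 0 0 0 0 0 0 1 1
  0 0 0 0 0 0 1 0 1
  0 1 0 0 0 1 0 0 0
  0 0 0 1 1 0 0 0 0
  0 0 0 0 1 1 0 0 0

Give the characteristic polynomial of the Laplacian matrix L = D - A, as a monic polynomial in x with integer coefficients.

x^9 - 16x^8 + 105x^7 - 364x^6 + 715x^5 - 792x^4 + 462x^3 - 120x^2 + 9x

Each diagonal entry of L is the vertex degree and each off-diagonal entry is -1 where an edge is present, 0 otherwise; in the order [0, 1, 2, 3, 4, 5, 6, 7, 8] the diagonal is [1, 2, 1, 2, 2, 2, 2, 2, 2]. Computing det(xI - L) by cofactor expansion (or equivalently via sum-over-permutations) gives x^9 - 16x^8 + 105x^7 - 364x^6 + 715x^5 - 792x^4 + 462x^3 - 120x^2 + 9x. The coefficient of x^8 equals -trace(L) = -16, matching the sum of degrees.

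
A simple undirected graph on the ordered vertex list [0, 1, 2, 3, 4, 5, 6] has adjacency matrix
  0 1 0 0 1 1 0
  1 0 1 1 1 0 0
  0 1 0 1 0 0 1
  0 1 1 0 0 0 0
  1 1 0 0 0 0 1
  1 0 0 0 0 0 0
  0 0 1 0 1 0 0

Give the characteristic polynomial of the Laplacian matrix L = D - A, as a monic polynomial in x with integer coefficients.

x^7 - 18x^6 + 127x^5 - 444x^4 + 798x^3 - 684x^2 + 210x

With the vertex order [0, 1, 2, 3, 4, 5, 6], the degrees are [3, 4, 3, 2, 3, 1, 2], giving D = diag(3, 4, 3, 2, 3, 1, 2) and L = D - A. Computing det(xI - L) by cofactor expansion (or equivalently via sum-over-permutations) gives x^7 - 18x^6 + 127x^5 - 444x^4 + 798x^3 - 684x^2 + 210x. Since p(0) = det(-L) = 0, x divides p(x). By the matrix-tree theorem the graph has (1/7) * product of the nonzero eigenvalues = 30 spanning trees.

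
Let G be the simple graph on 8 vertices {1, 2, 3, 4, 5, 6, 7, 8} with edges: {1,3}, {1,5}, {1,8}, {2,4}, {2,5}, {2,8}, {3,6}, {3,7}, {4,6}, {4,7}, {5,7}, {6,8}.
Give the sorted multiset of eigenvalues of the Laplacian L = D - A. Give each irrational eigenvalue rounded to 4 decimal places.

[0, 2, 2, 2, 4, 4, 4, 6]

With the vertex order [1, 2, 3, 4, 5, 6, 7, 8], the degrees are [3, 3, 3, 3, 3, 3, 3, 3], giving D = diag(3, 3, 3, 3, 3, 3, 3, 3) and L = D - A. Diagonalising L (or applying a numerical eigensolver to the 8x8 matrix) gives the spectrum above. The single zero eigenvalue shows the graph is connected. The largest eigenvalue, 6, is at most the vertex count 8.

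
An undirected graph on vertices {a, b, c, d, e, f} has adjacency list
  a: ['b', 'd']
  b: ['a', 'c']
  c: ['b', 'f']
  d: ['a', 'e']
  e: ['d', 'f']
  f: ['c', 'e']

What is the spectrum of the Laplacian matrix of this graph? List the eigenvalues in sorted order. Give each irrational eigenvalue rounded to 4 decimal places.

Each diagonal entry of L is the vertex degree and each off-diagonal entry is -1 where an edge is present, 0 otherwise; in the order [a, b, c, d, e, f] the diagonal is [2, 2, 2, 2, 2, 2]. L is symmetric positive semidefinite, so every eigenvalue is real and nonnegative. The single zero eigenvalue shows the graph is connected. The largest eigenvalue, 4, is at most the vertex count 6.

[0, 1, 1, 3, 3, 4]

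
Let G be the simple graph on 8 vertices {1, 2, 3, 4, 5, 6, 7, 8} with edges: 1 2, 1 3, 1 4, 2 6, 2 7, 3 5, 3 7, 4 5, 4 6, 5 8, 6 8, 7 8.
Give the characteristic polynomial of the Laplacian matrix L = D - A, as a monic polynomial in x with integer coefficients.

Each diagonal entry of L is the vertex degree and each off-diagonal entry is -1 where an edge is present, 0 otherwise; in the order [1, 2, 3, 4, 5, 6, 7, 8] the diagonal is [3, 3, 3, 3, 3, 3, 3, 3]. The eigenvalues of L are [0, 2, 2, 2, 4, 4, 4, 6]; the characteristic polynomial is the product of (x - lambda_i), which multiplies out to x^8 - 24x^7 + 240x^6 - 1296x^5 + 4080x^4 - 7488x^3 + 7424x^2 - 3072x. Since p(0) = det(-L) = 0, x divides p(x).

x^8 - 24x^7 + 240x^6 - 1296x^5 + 4080x^4 - 7488x^3 + 7424x^2 - 3072x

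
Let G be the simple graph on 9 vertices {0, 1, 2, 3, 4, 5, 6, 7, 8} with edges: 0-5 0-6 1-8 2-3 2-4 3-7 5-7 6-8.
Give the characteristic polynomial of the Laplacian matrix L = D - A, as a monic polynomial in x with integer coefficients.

With the vertex order [0, 1, 2, 3, 4, 5, 6, 7, 8], the degrees are [2, 1, 2, 2, 1, 2, 2, 2, 2], giving D = diag(2, 1, 2, 2, 1, 2, 2, 2, 2) and L = D - A. Computing det(xI - L) by cofactor expansion (or equivalently via sum-over-permutations) gives x^9 - 16x^8 + 105x^7 - 364x^6 + 715x^5 - 792x^4 + 462x^3 - 120x^2 + 9x. The constant term is 0 because L is singular (the all-ones vector lies in its kernel).

x^9 - 16x^8 + 105x^7 - 364x^6 + 715x^5 - 792x^4 + 462x^3 - 120x^2 + 9x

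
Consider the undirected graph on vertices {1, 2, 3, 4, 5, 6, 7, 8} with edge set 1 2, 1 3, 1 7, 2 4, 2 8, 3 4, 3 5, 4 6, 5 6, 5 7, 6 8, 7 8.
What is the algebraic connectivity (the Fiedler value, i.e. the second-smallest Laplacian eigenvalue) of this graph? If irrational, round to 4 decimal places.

With the vertex order [1, 2, 3, 4, 5, 6, 7, 8], the degrees are [3, 3, 3, 3, 3, 3, 3, 3], giving D = diag(3, 3, 3, 3, 3, 3, 3, 3) and L = D - A. Computing the eigenvalues of L and sorting gives [0, 2, 2, 2, 4, 4, 4, 6]. The Fiedler value lambda_2 = 2 is strictly positive, so the graph is connected. The largest eigenvalue, 6, is at most the vertex count 8.

2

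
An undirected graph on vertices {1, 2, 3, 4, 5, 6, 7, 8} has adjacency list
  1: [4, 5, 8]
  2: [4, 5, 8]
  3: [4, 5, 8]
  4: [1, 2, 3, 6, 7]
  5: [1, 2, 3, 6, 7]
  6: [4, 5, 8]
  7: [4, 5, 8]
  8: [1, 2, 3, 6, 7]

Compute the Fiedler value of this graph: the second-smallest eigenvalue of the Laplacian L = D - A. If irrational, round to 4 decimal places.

3

Reading degrees in the order [1, 2, 3, 4, 5, 6, 7, 8] gives [3, 3, 3, 5, 5, 3, 3, 5]; set D = diag(3, 3, 3, 5, 5, 3, 3, 5) and form L = D - A. The smallest Laplacian eigenvalue is always 0. The next one, lambda_2 = 3, measures how hard the graph is to disconnect: larger values mean better connectivity. The eigenvalues sum to 30, which equals trace(L) = 2|E|. The largest eigenvalue, 8, is at most the vertex count 8.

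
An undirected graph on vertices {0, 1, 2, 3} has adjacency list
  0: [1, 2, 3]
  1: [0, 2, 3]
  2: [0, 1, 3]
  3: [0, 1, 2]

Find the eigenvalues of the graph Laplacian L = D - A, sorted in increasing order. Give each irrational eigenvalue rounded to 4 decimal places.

Reading degrees in the order [0, 1, 2, 3] gives [3, 3, 3, 3]; set D = diag(3, 3, 3, 3) and form L = D - A. Diagonalising L (or applying a numerical eigensolver to the 4x4 matrix) gives the spectrum above. There is one zero in the spectrum, matching the 1 component. The largest eigenvalue, 4, is at most the vertex count 4.

[0, 4, 4, 4]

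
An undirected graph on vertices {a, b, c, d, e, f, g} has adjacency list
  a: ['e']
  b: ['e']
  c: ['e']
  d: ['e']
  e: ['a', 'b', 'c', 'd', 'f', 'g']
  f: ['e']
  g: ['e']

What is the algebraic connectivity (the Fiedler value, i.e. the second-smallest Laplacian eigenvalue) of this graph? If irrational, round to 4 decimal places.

With the vertex order [a, b, c, d, e, f, g], the degrees are [1, 1, 1, 1, 6, 1, 1], giving D = diag(1, 1, 1, 1, 6, 1, 1) and L = D - A. Computing the eigenvalues of L and sorting gives [0, 1, 1, 1, 1, 1, 7]. The Fiedler value lambda_2 = 1 is strictly positive, so the graph is connected. The eigenvalues sum to 12, which equals trace(L) = 2|E|.

1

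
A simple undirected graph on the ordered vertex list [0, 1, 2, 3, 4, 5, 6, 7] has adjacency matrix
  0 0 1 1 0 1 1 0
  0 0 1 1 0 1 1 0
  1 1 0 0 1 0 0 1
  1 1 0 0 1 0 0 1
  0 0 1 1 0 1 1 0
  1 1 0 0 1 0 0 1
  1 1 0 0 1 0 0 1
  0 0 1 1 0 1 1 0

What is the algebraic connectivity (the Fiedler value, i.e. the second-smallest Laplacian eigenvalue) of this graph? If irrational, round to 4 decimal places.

4

Reading degrees in the order [0, 1, 2, 3, 4, 5, 6, 7] gives [4, 4, 4, 4, 4, 4, 4, 4]; set D = diag(4, 4, 4, 4, 4, 4, 4, 4) and form L = D - A. The smallest Laplacian eigenvalue is always 0. The next one, lambda_2 = 4, measures how hard the graph is to disconnect: larger values mean better connectivity. There is one zero in the spectrum, matching the 1 component.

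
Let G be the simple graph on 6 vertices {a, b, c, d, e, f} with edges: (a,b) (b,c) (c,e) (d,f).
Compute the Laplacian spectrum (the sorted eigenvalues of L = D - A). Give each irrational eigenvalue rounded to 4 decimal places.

[0, 0, 0.5858, 2, 2, 3.4142]

Each diagonal entry of L is the vertex degree and each off-diagonal entry is -1 where an edge is present, 0 otherwise; in the order [a, b, c, d, e, f] the diagonal is [1, 2, 2, 1, 1, 1]. Diagonalising L (or applying a numerical eigensolver to the 6x6 matrix) gives the spectrum above. The 2 zero eigenvalues correspond to the 2 connected components. There are 2 zeros in the spectrum, matching the 2 components. The eigenvalues sum to 8, which equals trace(L) = 2|E|.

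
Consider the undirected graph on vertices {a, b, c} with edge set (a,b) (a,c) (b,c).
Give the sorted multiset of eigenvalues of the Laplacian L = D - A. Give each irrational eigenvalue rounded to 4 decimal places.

[0, 3, 3]

With the vertex order [a, b, c], the degrees are [2, 2, 2], giving D = diag(2, 2, 2) and L = D - A. L is symmetric positive semidefinite, so every eigenvalue is real and nonnegative.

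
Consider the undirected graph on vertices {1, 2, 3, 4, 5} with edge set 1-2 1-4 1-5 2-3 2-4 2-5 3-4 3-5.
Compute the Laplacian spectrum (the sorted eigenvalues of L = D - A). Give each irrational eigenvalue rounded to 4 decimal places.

[0, 3, 3, 5, 5]

With the vertex order [1, 2, 3, 4, 5], the degrees are [3, 4, 3, 3, 3], giving D = diag(3, 4, 3, 3, 3) and L = D - A. Diagonalising L (or applying a numerical eigensolver to the 5x5 matrix) gives the spectrum above. The single zero eigenvalue shows the graph is connected. The largest eigenvalue, 5, is at most the vertex count 5. By the matrix-tree theorem the graph has (1/5) * product of the nonzero eigenvalues = 45 spanning trees.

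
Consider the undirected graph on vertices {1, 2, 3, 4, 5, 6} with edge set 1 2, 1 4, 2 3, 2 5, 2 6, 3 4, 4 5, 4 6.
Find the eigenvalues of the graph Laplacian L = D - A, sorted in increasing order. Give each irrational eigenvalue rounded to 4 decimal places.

Reading degrees in the order [1, 2, 3, 4, 5, 6] gives [2, 4, 2, 4, 2, 2]; set D = diag(2, 4, 2, 4, 2, 2) and form L = D - A. L is symmetric positive semidefinite, so every eigenvalue is real and nonnegative. The single zero eigenvalue shows the graph is connected. The largest eigenvalue, 6, is at most the vertex count 6. There is one zero in the spectrum, matching the 1 component.

[0, 2, 2, 2, 4, 6]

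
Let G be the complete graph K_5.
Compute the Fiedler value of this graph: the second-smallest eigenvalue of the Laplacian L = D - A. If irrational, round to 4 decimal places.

The graph has 5 vertices and degree multiset [4, 4, 4, 4, 4]; D is the diagonal matrix of degrees and L = D - A. The smallest Laplacian eigenvalue is always 0. The next one, lambda_2 = 5, measures how hard the graph is to disconnect: larger values mean better connectivity.

5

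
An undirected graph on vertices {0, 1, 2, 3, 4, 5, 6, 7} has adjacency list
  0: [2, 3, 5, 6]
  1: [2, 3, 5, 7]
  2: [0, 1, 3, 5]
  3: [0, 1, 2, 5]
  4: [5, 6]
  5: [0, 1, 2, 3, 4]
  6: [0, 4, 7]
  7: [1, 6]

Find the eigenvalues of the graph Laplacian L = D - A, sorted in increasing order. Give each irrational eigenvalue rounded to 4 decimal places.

[0, 1.4384, 1.7118, 3.1260, 4.8740, 5, 5.5616, 6.2882]

With the vertex order [0, 1, 2, 3, 4, 5, 6, 7], the degrees are [4, 4, 4, 4, 2, 5, 3, 2], giving D = diag(4, 4, 4, 4, 2, 5, 3, 2) and L = D - A. L is symmetric positive semidefinite, so every eigenvalue is real and nonnegative. There is one zero in the spectrum, matching the 1 component.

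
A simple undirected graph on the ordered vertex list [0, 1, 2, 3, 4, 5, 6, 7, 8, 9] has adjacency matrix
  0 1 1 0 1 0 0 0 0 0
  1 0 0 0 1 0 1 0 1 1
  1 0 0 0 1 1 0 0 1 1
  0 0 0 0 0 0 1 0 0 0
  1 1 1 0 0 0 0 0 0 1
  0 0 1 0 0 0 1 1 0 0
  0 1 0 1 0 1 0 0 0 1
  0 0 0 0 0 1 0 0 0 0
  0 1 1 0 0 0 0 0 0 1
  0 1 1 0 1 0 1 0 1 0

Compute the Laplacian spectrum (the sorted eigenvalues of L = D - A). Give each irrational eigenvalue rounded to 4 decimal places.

Each diagonal entry of L is the vertex degree and each off-diagonal entry is -1 where an edge is present, 0 otherwise; in the order [0, 1, 2, 3, 4, 5, 6, 7, 8, 9] the diagonal is [3, 5, 5, 1, 4, 3, 4, 1, 3, 5]. Since every row of L sums to 0, the all-ones vector is in the kernel and 0 is an eigenvalue. The single zero eigenvalue shows the graph is connected. There is one zero in the spectrum, matching the 1 component.

[0, 0.6454, 0.7780, 2.5842, 2.9015, 3.7910, 4.3515, 5.5977, 6.4316, 6.9191]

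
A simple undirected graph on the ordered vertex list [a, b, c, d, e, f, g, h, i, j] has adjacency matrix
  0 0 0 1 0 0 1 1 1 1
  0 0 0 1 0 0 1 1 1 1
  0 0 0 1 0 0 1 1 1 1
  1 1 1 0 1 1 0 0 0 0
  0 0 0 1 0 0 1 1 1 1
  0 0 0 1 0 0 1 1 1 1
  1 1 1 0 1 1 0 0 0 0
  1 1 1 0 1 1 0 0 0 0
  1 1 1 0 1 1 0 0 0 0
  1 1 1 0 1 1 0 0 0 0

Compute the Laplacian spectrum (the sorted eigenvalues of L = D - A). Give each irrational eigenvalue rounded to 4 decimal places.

[0, 5, 5, 5, 5, 5, 5, 5, 5, 10]

Each diagonal entry of L is the vertex degree and each off-diagonal entry is -1 where an edge is present, 0 otherwise; in the order [a, b, c, d, e, f, g, h, i, j] the diagonal is [5, 5, 5, 5, 5, 5, 5, 5, 5, 5]. L is symmetric positive semidefinite, so every eigenvalue is real and nonnegative.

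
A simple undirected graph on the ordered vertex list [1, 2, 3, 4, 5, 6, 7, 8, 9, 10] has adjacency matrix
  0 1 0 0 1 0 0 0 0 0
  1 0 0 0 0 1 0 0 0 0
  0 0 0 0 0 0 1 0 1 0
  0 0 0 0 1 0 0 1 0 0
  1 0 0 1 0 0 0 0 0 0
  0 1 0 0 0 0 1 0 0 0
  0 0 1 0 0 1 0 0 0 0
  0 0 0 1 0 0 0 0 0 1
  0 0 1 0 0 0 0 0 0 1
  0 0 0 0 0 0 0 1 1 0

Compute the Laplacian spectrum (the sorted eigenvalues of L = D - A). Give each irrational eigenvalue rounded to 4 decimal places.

[0, 0.3820, 0.3820, 1.3820, 1.3820, 2.6180, 2.6180, 3.6180, 3.6180, 4]

With the vertex order [1, 2, 3, 4, 5, 6, 7, 8, 9, 10], the degrees are [2, 2, 2, 2, 2, 2, 2, 2, 2, 2], giving D = diag(2, 2, 2, 2, 2, 2, 2, 2, 2, 2) and L = D - A. Diagonalising L (or applying a numerical eigensolver to the 10x10 matrix) gives the spectrum above. By the matrix-tree theorem the graph has (1/10) * product of the nonzero eigenvalues = 10 spanning trees. There is one zero in the spectrum, matching the 1 component.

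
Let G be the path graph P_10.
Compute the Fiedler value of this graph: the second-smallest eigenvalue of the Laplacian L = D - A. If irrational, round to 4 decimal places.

The graph has 10 vertices and degree multiset [2, 2, 2, 2, 2, 2, 2, 2, 1, 1]; D is the diagonal matrix of degrees and L = D - A. The smallest Laplacian eigenvalue is always 0. The next one, lambda_2 = 0.0979, measures how hard the graph is to disconnect: larger values mean better connectivity. By the matrix-tree theorem the graph has (1/10) * product of the nonzero eigenvalues = 1 spanning tree.

0.0979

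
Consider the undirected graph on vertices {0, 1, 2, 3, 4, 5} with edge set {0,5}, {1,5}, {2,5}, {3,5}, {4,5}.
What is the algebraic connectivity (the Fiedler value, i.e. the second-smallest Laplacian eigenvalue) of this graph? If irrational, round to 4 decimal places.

Reading degrees in the order [0, 1, 2, 3, 4, 5] gives [1, 1, 1, 1, 1, 5]; set D = diag(1, 1, 1, 1, 1, 5) and form L = D - A. The smallest Laplacian eigenvalue is always 0. The next one, lambda_2 = 1, measures how hard the graph is to disconnect: larger values mean better connectivity. By the matrix-tree theorem the graph has (1/6) * product of the nonzero eigenvalues = 1 spanning tree.

1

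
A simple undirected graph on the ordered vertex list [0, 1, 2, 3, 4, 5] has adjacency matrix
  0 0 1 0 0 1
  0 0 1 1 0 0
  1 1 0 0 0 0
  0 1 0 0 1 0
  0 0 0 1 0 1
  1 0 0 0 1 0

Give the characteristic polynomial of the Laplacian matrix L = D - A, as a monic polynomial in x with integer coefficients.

x^6 - 12x^5 + 54x^4 - 112x^3 + 105x^2 - 36x

Each diagonal entry of L is the vertex degree and each off-diagonal entry is -1 where an edge is present, 0 otherwise; in the order [0, 1, 2, 3, 4, 5] the diagonal is [2, 2, 2, 2, 2, 2]. The eigenvalues of L are [0, 1, 1, 3, 3, 4]; the characteristic polynomial is the product of (x - lambda_i), which multiplies out to x^6 - 12x^5 + 54x^4 - 112x^3 + 105x^2 - 36x. The constant term is 0 because L is singular (the all-ones vector lies in its kernel).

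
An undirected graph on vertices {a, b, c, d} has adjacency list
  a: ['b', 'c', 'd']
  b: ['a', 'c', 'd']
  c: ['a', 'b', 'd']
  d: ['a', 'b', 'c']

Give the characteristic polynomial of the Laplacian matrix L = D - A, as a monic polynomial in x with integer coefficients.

x^4 - 12x^3 + 48x^2 - 64x

With the vertex order [a, b, c, d], the degrees are [3, 3, 3, 3], giving D = diag(3, 3, 3, 3) and L = D - A. Computing det(xI - L) by cofactor expansion (or equivalently via sum-over-permutations) gives x^4 - 12x^3 + 48x^2 - 64x. The constant term is 0 because L is singular (the all-ones vector lies in its kernel). By the matrix-tree theorem the graph has (1/4) * product of the nonzero eigenvalues = 16 spanning trees.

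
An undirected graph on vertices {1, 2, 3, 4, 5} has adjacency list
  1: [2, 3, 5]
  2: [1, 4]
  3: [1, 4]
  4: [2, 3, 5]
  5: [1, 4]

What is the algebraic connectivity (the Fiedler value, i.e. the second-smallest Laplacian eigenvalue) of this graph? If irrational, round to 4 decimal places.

2

With the vertex order [1, 2, 3, 4, 5], the degrees are [3, 2, 2, 3, 2], giving D = diag(3, 2, 2, 3, 2) and L = D - A. The smallest Laplacian eigenvalue is always 0. The next one, lambda_2 = 2, measures how hard the graph is to disconnect: larger values mean better connectivity. There is one zero in the spectrum, matching the 1 component. By the matrix-tree theorem the graph has (1/5) * product of the nonzero eigenvalues = 12 spanning trees.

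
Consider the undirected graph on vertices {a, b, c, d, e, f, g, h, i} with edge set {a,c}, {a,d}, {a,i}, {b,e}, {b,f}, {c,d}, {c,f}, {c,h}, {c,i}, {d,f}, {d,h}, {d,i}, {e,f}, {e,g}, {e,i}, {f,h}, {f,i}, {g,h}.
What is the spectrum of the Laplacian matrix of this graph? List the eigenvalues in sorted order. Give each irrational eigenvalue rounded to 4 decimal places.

Reading degrees in the order [a, b, c, d, e, f, g, h, i] gives [3, 2, 5, 5, 4, 6, 2, 4, 5]; set D = diag(3, 2, 5, 5, 4, 6, 2, 4, 5) and form L = D - A. Since every row of L sums to 0, the all-ones vector is in the kernel and 0 is an eigenvalue. The single zero eigenvalue shows the graph is connected. There is one zero in the spectrum, matching the 1 component.

[0, 1.4178, 1.7204, 3.4065, 4, 5.6586, 6, 6.5579, 7.2388]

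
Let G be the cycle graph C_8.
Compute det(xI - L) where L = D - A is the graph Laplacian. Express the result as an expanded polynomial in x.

x^8 - 16x^7 + 104x^6 - 352x^5 + 660x^4 - 672x^3 + 336x^2 - 64x

The graph has 8 vertices and degree multiset [2, 2, 2, 2, 2, 2, 2, 2]; D is the diagonal matrix of degrees and L = D - A. Computing det(xI - L) by cofactor expansion (or equivalently via sum-over-permutations) gives x^8 - 16x^7 + 104x^6 - 352x^5 + 660x^4 - 672x^3 + 336x^2 - 64x. Since p(0) = det(-L) = 0, x divides p(x).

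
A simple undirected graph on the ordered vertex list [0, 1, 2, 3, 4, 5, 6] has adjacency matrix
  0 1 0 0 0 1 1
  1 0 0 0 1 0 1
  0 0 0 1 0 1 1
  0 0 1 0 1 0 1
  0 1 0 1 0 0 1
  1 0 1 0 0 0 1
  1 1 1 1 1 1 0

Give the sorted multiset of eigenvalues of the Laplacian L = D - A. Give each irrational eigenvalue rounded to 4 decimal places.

[0, 2, 2, 4, 4, 5, 7]

With the vertex order [0, 1, 2, 3, 4, 5, 6], the degrees are [3, 3, 3, 3, 3, 3, 6], giving D = diag(3, 3, 3, 3, 3, 3, 6) and L = D - A. Diagonalising L (or applying a numerical eigensolver to the 7x7 matrix) gives the spectrum above. The single zero eigenvalue shows the graph is connected. The largest eigenvalue, 7, is at most the vertex count 7.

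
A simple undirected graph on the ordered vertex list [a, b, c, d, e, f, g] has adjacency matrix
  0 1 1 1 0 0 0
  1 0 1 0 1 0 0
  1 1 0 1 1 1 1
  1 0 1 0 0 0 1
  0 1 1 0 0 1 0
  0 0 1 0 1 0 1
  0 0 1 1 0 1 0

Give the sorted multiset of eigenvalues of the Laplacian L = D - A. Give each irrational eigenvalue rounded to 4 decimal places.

With the vertex order [a, b, c, d, e, f, g], the degrees are [3, 3, 6, 3, 3, 3, 3], giving D = diag(3, 3, 6, 3, 3, 3, 3) and L = D - A. Diagonalising L (or applying a numerical eigensolver to the 7x7 matrix) gives the spectrum above. The single zero eigenvalue shows the graph is connected. The eigenvalues sum to 24, which equals trace(L) = 2|E|. There is one zero in the spectrum, matching the 1 component.

[0, 2, 2, 4, 4, 5, 7]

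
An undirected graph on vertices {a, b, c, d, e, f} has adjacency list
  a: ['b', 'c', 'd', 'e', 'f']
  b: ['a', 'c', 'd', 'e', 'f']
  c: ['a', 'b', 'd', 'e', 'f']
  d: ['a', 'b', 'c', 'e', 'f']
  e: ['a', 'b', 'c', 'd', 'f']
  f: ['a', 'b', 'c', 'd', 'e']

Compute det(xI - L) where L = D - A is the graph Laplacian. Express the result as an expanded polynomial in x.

Reading degrees in the order [a, b, c, d, e, f] gives [5, 5, 5, 5, 5, 5]; set D = diag(5, 5, 5, 5, 5, 5) and form L = D - A. Computing det(xI - L) by cofactor expansion (or equivalently via sum-over-permutations) gives x^6 - 30x^5 + 360x^4 - 2160x^3 + 6480x^2 - 7776x. The constant term is 0 because L is singular (the all-ones vector lies in its kernel). The largest eigenvalue, 6, is at most the vertex count 6. By the matrix-tree theorem the graph has (1/6) * product of the nonzero eigenvalues = 1296 spanning trees.

x^6 - 30x^5 + 360x^4 - 2160x^3 + 6480x^2 - 7776x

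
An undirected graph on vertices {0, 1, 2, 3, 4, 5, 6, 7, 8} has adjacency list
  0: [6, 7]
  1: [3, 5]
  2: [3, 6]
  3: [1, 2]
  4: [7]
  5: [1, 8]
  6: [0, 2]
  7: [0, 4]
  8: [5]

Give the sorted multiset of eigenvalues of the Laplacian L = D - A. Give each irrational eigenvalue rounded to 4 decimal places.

[0, 0.1206, 0.4679, 1, 1.6527, 2.3473, 3, 3.5321, 3.8794]

Each diagonal entry of L is the vertex degree and each off-diagonal entry is -1 where an edge is present, 0 otherwise; in the order [0, 1, 2, 3, 4, 5, 6, 7, 8] the diagonal is [2, 2, 2, 2, 1, 2, 2, 2, 1]. The multiplicity of 0 as a Laplacian eigenvalue equals the number of connected components. The single zero eigenvalue shows the graph is connected. The largest eigenvalue, 3.8794, is at most the vertex count 9.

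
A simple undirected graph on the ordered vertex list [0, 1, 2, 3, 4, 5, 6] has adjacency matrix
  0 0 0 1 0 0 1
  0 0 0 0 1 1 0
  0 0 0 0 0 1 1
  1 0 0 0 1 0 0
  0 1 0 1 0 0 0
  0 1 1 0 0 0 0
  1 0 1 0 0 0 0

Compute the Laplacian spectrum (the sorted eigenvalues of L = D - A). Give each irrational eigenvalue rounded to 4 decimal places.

Reading degrees in the order [0, 1, 2, 3, 4, 5, 6] gives [2, 2, 2, 2, 2, 2, 2]; set D = diag(2, 2, 2, 2, 2, 2, 2) and form L = D - A. L is symmetric positive semidefinite, so every eigenvalue is real and nonnegative. The single zero eigenvalue shows the graph is connected. The largest eigenvalue, 3.8019, is at most the vertex count 7.

[0, 0.7530, 0.7530, 2.4450, 2.4450, 3.8019, 3.8019]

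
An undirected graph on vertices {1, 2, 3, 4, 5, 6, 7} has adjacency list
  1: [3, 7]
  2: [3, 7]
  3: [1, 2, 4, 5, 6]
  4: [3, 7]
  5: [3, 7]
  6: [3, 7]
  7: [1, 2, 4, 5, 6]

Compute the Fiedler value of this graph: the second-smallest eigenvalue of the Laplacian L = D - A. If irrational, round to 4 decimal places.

Reading degrees in the order [1, 2, 3, 4, 5, 6, 7] gives [2, 2, 5, 2, 2, 2, 5]; set D = diag(2, 2, 5, 2, 2, 2, 5) and form L = D - A. The sorted Laplacian eigenvalues are [0, 2, 2, 2, 2, 5, 7]; the algebraic connectivity is the second entry, 2. By the matrix-tree theorem the graph has (1/7) * product of the nonzero eigenvalues = 80 spanning trees. There is one zero in the spectrum, matching the 1 component.

2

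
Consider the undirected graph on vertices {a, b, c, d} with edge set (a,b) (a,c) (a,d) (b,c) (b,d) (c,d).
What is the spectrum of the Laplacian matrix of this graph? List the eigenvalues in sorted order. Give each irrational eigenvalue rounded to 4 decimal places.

Each diagonal entry of L is the vertex degree and each off-diagonal entry is -1 where an edge is present, 0 otherwise; in the order [a, b, c, d] the diagonal is [3, 3, 3, 3]. Since every row of L sums to 0, the all-ones vector is in the kernel and 0 is an eigenvalue. The single zero eigenvalue shows the graph is connected. There is one zero in the spectrum, matching the 1 component.

[0, 4, 4, 4]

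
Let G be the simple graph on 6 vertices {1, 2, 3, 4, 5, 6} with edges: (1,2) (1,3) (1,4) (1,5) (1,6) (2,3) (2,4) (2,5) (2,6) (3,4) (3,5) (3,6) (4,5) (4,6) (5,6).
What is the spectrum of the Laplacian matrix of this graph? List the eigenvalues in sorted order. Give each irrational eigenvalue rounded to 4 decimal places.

Reading degrees in the order [1, 2, 3, 4, 5, 6] gives [5, 5, 5, 5, 5, 5]; set D = diag(5, 5, 5, 5, 5, 5) and form L = D - A. L is symmetric positive semidefinite, so every eigenvalue is real and nonnegative. The eigenvalues sum to 30, which equals trace(L) = 2|E|. There is one zero in the spectrum, matching the 1 component.

[0, 6, 6, 6, 6, 6]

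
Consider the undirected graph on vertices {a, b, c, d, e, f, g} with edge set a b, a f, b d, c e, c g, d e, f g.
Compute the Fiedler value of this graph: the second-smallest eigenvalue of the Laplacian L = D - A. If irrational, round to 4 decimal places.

0.7530

With the vertex order [a, b, c, d, e, f, g], the degrees are [2, 2, 2, 2, 2, 2, 2], giving D = diag(2, 2, 2, 2, 2, 2, 2) and L = D - A. Computing the eigenvalues of L and sorting gives [0, 0.7530, 0.7530, 2.4450, 2.4450, 3.8019, 3.8019]. The Fiedler value lambda_2 = 0.7530 is strictly positive, so the graph is connected.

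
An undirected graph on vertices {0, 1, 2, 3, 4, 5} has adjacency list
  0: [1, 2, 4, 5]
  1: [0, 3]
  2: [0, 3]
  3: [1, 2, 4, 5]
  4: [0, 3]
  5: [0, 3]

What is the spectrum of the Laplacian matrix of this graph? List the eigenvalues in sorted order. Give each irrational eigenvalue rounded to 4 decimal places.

[0, 2, 2, 2, 4, 6]

Each diagonal entry of L is the vertex degree and each off-diagonal entry is -1 where an edge is present, 0 otherwise; in the order [0, 1, 2, 3, 4, 5] the diagonal is [4, 2, 2, 4, 2, 2]. The multiplicity of 0 as a Laplacian eigenvalue equals the number of connected components. The single zero eigenvalue shows the graph is connected. By the matrix-tree theorem the graph has (1/6) * product of the nonzero eigenvalues = 32 spanning trees.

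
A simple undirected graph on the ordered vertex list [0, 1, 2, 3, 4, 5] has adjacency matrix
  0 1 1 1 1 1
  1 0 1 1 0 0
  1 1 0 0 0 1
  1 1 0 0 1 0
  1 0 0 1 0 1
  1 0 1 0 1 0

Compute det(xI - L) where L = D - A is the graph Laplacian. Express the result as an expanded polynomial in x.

x^6 - 20x^5 + 155x^4 - 580x^3 + 1045x^2 - 726x

With the vertex order [0, 1, 2, 3, 4, 5], the degrees are [5, 3, 3, 3, 3, 3], giving D = diag(5, 3, 3, 3, 3, 3) and L = D - A. Computing det(xI - L) by cofactor expansion (or equivalently via sum-over-permutations) gives x^6 - 20x^5 + 155x^4 - 580x^3 + 1045x^2 - 726x. The coefficient of x^5 equals -trace(L) = -20, matching the sum of degrees.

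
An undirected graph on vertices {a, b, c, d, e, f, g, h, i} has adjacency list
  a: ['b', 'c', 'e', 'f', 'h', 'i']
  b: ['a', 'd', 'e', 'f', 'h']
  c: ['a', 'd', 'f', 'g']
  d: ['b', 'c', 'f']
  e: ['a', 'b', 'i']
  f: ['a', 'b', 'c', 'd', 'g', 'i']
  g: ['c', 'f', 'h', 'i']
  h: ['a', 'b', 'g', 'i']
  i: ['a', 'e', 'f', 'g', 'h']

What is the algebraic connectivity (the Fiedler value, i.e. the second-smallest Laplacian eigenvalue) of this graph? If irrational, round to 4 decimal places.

2.2039

Reading degrees in the order [a, b, c, d, e, f, g, h, i] gives [6, 5, 4, 3, 3, 6, 4, 4, 5]; set D = diag(6, 5, 4, 3, 3, 6, 4, 4, 5) and form L = D - A. The smallest Laplacian eigenvalue is always 0. The next one, lambda_2 = 2.2039, measures how hard the graph is to disconnect: larger values mean better connectivity. By the matrix-tree theorem the graph has (1/9) * product of the nonzero eigenvalues = 22728 spanning trees.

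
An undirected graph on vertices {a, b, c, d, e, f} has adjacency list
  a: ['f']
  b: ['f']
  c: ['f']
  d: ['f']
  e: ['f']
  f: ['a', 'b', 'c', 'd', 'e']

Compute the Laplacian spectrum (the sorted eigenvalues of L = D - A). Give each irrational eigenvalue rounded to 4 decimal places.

Reading degrees in the order [a, b, c, d, e, f] gives [1, 1, 1, 1, 1, 5]; set D = diag(1, 1, 1, 1, 1, 5) and form L = D - A. L is symmetric positive semidefinite, so every eigenvalue is real and nonnegative. The single zero eigenvalue shows the graph is connected. There is one zero in the spectrum, matching the 1 component.

[0, 1, 1, 1, 1, 6]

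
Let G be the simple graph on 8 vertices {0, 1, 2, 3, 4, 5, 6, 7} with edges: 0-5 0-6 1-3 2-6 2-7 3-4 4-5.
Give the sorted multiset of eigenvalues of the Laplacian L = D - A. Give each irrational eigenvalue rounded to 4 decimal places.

[0, 0.1522, 0.5858, 1.2346, 2, 2.7654, 3.4142, 3.8478]

Each diagonal entry of L is the vertex degree and each off-diagonal entry is -1 where an edge is present, 0 otherwise; in the order [0, 1, 2, 3, 4, 5, 6, 7] the diagonal is [2, 1, 2, 2, 2, 2, 2, 1]. The multiplicity of 0 as a Laplacian eigenvalue equals the number of connected components. The single zero eigenvalue shows the graph is connected. There is one zero in the spectrum, matching the 1 component.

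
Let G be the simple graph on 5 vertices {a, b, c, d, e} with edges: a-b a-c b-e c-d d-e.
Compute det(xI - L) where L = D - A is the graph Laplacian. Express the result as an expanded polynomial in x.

Reading degrees in the order [a, b, c, d, e] gives [2, 2, 2, 2, 2]; set D = diag(2, 2, 2, 2, 2) and form L = D - A. Computing det(xI - L) by cofactor expansion (or equivalently via sum-over-permutations) gives x^5 - 10x^4 + 35x^3 - 50x^2 + 25x. Since p(0) = det(-L) = 0, x divides p(x). By the matrix-tree theorem the graph has (1/5) * product of the nonzero eigenvalues = 5 spanning trees.

x^5 - 10x^4 + 35x^3 - 50x^2 + 25x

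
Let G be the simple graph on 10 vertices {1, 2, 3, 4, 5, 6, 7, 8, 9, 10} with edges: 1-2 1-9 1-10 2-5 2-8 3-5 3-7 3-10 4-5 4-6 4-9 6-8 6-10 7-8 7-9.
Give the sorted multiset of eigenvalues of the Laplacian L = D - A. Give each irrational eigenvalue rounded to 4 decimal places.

Each diagonal entry of L is the vertex degree and each off-diagonal entry is -1 where an edge is present, 0 otherwise; in the order [1, 2, 3, 4, 5, 6, 7, 8, 9, 10] the diagonal is [3, 3, 3, 3, 3, 3, 3, 3, 3, 3]. The multiplicity of 0 as a Laplacian eigenvalue equals the number of connected components.

[0, 2, 2, 2, 2, 2, 5, 5, 5, 5]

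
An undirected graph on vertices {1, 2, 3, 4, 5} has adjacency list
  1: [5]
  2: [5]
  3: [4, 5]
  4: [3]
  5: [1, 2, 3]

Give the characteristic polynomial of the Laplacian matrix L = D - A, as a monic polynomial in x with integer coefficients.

With the vertex order [1, 2, 3, 4, 5], the degrees are [1, 1, 2, 1, 3], giving D = diag(1, 1, 2, 1, 3) and L = D - A. Computing det(xI - L) by cofactor expansion (or equivalently via sum-over-permutations) gives x^5 - 8x^4 + 20x^3 - 18x^2 + 5x. Since p(0) = det(-L) = 0, x divides p(x). The largest eigenvalue, 4.1701, is at most the vertex count 5. The eigenvalues sum to 8, which equals trace(L) = 2|E|.

x^5 - 8x^4 + 20x^3 - 18x^2 + 5x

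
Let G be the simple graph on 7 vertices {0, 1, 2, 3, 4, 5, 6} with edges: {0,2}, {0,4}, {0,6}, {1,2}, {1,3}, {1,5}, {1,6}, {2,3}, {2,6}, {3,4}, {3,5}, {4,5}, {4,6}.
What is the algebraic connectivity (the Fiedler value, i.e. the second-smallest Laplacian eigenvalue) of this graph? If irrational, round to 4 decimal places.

2.1206

Each diagonal entry of L is the vertex degree and each off-diagonal entry is -1 where an edge is present, 0 otherwise; in the order [0, 1, 2, 3, 4, 5, 6] the diagonal is [3, 4, 4, 4, 4, 3, 4]. The sorted Laplacian eigenvalues are [0, 2.1206, 3.1981, 4.3473, 4.5550, 5.5321, 6.2470]; the algebraic connectivity is the second entry, 2.1206. There is one zero in the spectrum, matching the 1 component.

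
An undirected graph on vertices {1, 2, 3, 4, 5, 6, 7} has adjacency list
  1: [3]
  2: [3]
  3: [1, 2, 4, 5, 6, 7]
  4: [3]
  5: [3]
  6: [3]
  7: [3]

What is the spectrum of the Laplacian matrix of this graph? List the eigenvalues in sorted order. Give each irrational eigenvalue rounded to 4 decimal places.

[0, 1, 1, 1, 1, 1, 7]

Reading degrees in the order [1, 2, 3, 4, 5, 6, 7] gives [1, 1, 6, 1, 1, 1, 1]; set D = diag(1, 1, 6, 1, 1, 1, 1) and form L = D - A. Diagonalising L (or applying a numerical eigensolver to the 7x7 matrix) gives the spectrum above. There is one zero in the spectrum, matching the 1 component.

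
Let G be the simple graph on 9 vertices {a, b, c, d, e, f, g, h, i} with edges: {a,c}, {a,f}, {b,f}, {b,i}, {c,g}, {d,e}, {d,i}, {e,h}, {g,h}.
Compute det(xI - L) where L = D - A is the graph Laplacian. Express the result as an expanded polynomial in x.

Reading degrees in the order [a, b, c, d, e, f, g, h, i] gives [2, 2, 2, 2, 2, 2, 2, 2, 2]; set D = diag(2, 2, 2, 2, 2, 2, 2, 2, 2) and form L = D - A. L has integer entries, so p(x) = det(xI - L) has integer coefficients. Expanding the determinant yields x^9 - 18x^8 + 135x^7 - 546x^6 + 1287x^5 - 1782x^4 + 1386x^3 - 540x^2 + 81x. The coefficient of x^8 equals -trace(L) = -18, matching the sum of degrees. The largest eigenvalue, 3.8794, is at most the vertex count 9. There is one zero in the spectrum, matching the 1 component.

x^9 - 18x^8 + 135x^7 - 546x^6 + 1287x^5 - 1782x^4 + 1386x^3 - 540x^2 + 81x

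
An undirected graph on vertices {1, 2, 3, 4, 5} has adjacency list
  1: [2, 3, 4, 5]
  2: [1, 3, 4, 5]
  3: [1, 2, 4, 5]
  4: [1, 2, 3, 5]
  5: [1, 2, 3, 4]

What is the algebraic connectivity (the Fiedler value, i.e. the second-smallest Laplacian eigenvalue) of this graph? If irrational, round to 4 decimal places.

5

Reading degrees in the order [1, 2, 3, 4, 5] gives [4, 4, 4, 4, 4]; set D = diag(4, 4, 4, 4, 4) and form L = D - A. The smallest Laplacian eigenvalue is always 0. The next one, lambda_2 = 5, measures how hard the graph is to disconnect: larger values mean better connectivity. By the matrix-tree theorem the graph has (1/5) * product of the nonzero eigenvalues = 125 spanning trees.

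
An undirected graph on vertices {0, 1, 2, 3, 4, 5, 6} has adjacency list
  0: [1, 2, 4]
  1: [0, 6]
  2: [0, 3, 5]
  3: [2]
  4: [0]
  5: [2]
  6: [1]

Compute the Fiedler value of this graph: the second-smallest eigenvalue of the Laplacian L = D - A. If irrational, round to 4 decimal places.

Each diagonal entry of L is the vertex degree and each off-diagonal entry is -1 where an edge is present, 0 otherwise; in the order [0, 1, 2, 3, 4, 5, 6] the diagonal is [3, 2, 3, 1, 1, 1, 1]. The smallest Laplacian eigenvalue is always 0. The next one, lambda_2 = 0.3217, measures how hard the graph is to disconnect: larger values mean better connectivity. There is one zero in the spectrum, matching the 1 component.

0.3217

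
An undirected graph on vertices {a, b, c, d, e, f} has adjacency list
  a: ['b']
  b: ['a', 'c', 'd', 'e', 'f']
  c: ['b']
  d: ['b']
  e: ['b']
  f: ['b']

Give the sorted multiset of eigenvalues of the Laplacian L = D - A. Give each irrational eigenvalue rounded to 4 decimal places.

[0, 1, 1, 1, 1, 6]

Reading degrees in the order [a, b, c, d, e, f] gives [1, 5, 1, 1, 1, 1]; set D = diag(1, 5, 1, 1, 1, 1) and form L = D - A. The multiplicity of 0 as a Laplacian eigenvalue equals the number of connected components. The largest eigenvalue, 6, is at most the vertex count 6. The eigenvalues sum to 10, which equals trace(L) = 2|E|.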